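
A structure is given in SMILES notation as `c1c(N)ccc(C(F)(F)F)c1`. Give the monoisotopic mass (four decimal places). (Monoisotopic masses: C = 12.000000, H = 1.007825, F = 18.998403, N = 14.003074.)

Atom tally by fragment:
  benzene ring core → C:6 H:6
  (− 2 ring H displaced by substituents)
  + NH2 → N:1 H:2
  + CF3 → C:1 F:3
Element totals:
  C: 7
  H: 6
  F: 3
  N: 1
Molecular formula: C7H6F3N.
  M = 7(12.0) + 6(1.007825) + 3(18.998403) + 14.003074
    = 84.000000 + 6.046950 + 56.995209 + 14.003074 = 161.045233

161.0452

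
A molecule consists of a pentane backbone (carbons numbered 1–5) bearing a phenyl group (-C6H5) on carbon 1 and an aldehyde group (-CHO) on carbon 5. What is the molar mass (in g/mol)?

176.26 g/mol

Atom tally by fragment:
  C6H5CH2 → C:7 H:7
  CH2 → C:1 H:2
  CH2 → C:1 H:2
  CH2 → C:1 H:2
  CH2CHO → C:2 H:3 O:1
Element totals:
  C: 12
  H: 16
  O: 1
Molecular formula: C12H16O.
  M = 12(12.011) + 16(1.008) + 15.999
    = 144.132 + 16.128 + 15.999 = 176.259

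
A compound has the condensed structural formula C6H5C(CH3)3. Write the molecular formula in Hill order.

C10H14

Element totals:
  C: 10
  H: 14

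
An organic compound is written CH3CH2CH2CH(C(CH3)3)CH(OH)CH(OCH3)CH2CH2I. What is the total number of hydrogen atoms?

Atom tally by fragment:
  CH3 → C:1 H:3
  CH2 → C:1 H:2
  CH2 → C:1 H:2
  CH(C(CH3)3) → C:5 H:10
  CH(OH) → C:1 H:2 O:1
  CH(OCH3) → C:2 H:4 O:1
  CH2 → C:1 H:2
  CH2I → C:1 H:2 I:1
Element totals:
  C: 13
  H: 27
  I: 1
  O: 2

27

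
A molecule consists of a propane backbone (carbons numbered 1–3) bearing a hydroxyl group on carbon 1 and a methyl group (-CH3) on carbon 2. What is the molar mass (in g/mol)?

Atom tally by fragment:
  HOCH2 → C:1 H:3 O:1
  CH(CH3) → C:2 H:4
  CH3 → C:1 H:3
Element totals:
  C: 4
  H: 10
  O: 1
Molecular formula: C4H10O.
  M = 4(12.011) + 10(1.008) + 15.999
    = 48.044 + 10.080 + 15.999 = 74.123

74.12 g/mol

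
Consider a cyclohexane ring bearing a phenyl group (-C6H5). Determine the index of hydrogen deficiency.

5

Atom tally by fragment:
  cyclohexane ring core → C:6 H:12
  (− 1 ring H displaced by substituents)
  + C6H5 → C:6 H:5
Element totals:
  C: 12
  H: 16
Molecular formula: C12H16.
DoU = (2C + 2 + N − H − X) / 2 = (2·12 + 2 + 0 − 16 − 0) / 2 = 5.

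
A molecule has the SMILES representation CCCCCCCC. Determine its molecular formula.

Atom tally by fragment:
  CH3 → C:1 H:3
  CH2 → C:1 H:2
  CH2 → C:1 H:2
  CH2 → C:1 H:2
  CH2 → C:1 H:2
  CH2 → C:1 H:2
  CH2 → C:1 H:2
  CH3 → C:1 H:3
Element totals:
  C: 8
  H: 18

C8H18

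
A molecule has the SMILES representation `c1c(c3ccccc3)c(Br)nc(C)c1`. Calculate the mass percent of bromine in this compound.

Atom tally by fragment:
  pyridine ring core → C:5 H:5 N:1
  (− 3 ring H displaced by substituents)
  + C6H5 → C:6 H:5
  + Br → Br:1
  + CH3 → C:1 H:3
Element totals:
  C: 12
  H: 10
  Br: 1
  N: 1
Molecular formula: C12H10BrN.
Molar mass = 248.123 g/mol.
Mass from Br: 1 × 79.904 = 79.904 g/mol.
%Br = 79.904 / 248.123 × 100 = 32.20%.

32.20%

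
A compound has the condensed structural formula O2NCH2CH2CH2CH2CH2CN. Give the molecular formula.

Atom tally by fragment:
  O2NCH2 → C:1 H:2 N:1 O:2
  CH2 → C:1 H:2
  CH2 → C:1 H:2
  CH2 → C:1 H:2
  CH2CN → C:2 H:2 N:1
Element totals:
  C: 6
  H: 10
  N: 2
  O: 2

C6H10N2O2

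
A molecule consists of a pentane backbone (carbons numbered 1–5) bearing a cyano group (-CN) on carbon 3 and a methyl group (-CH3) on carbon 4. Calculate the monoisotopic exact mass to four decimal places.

Atom tally by fragment:
  CH3 → C:1 H:3
  CH2 → C:1 H:2
  CH(CN) → C:2 H:1 N:1
  CH(CH3) → C:2 H:4
  CH3 → C:1 H:3
Element totals:
  C: 7
  H: 13
  N: 1
Molecular formula: C7H13N.
  M = 7(12.0) + 13(1.007825) + 14.003074
    = 84.000000 + 13.101725 + 14.003074 = 111.104799

111.1048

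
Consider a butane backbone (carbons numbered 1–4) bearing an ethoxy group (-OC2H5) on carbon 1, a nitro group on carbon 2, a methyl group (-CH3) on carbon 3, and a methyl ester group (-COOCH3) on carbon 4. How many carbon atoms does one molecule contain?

9

Atom tally by fragment:
  C2H5OCH2 → C:3 H:7 O:1
  CH(NO2) → C:1 H:1 N:1 O:2
  CH(CH3) → C:2 H:4
  CH2COOCH3 → C:3 H:5 O:2
Element totals:
  C: 9
  H: 17
  N: 1
  O: 5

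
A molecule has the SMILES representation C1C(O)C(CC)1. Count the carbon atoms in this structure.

Atom tally by fragment:
  cyclopropane ring core → C:3 H:6
  (− 2 ring H displaced by substituents)
  + OH → O:1 H:1
  + C2H5 → C:2 H:5
Element totals:
  C: 5
  H: 10
  O: 1

5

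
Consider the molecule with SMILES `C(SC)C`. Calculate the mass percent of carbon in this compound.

47.31%

Atom tally by fragment:
  CH3SCH2 → C:2 H:5 S:1
  CH3 → C:1 H:3
Element totals:
  C: 3
  H: 8
  S: 1
Molecular formula: C3H8S.
Molar mass = 76.157 g/mol.
Mass from C: 3 × 12.011 = 36.033 g/mol.
%C = 36.033 / 76.157 × 100 = 47.31%.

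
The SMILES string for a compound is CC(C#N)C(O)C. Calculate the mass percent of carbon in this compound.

Atom tally by fragment:
  CH3 → C:1 H:3
  CH(CN) → C:2 H:1 N:1
  CH(OH) → C:1 H:2 O:1
  CH3 → C:1 H:3
Element totals:
  C: 5
  H: 9
  N: 1
  O: 1
Molecular formula: C5H9NO.
Molar mass = 99.133 g/mol.
Mass from C: 5 × 12.011 = 60.055 g/mol.
%C = 60.055 / 99.133 × 100 = 60.58%.

60.58%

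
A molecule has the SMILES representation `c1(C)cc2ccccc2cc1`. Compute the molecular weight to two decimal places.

142.20 g/mol

Atom tally by fragment:
  naphthalene ring system core → C:10 H:8
  (− 1 ring H displaced by substituents)
  + CH3 → C:1 H:3
Element totals:
  C: 11
  H: 10
Molecular formula: C11H10.
  M = 11(12.011) + 10(1.008)
    = 132.121 + 10.080 = 142.201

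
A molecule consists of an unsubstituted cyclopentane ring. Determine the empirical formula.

CH2

Atom tally by fragment:
  cyclopentane ring core → C:5 H:10
Element totals:
  C: 5
  H: 10
Molecular formula: C5H10.
gcd of subscripts = 5; dividing each by 5:
  C: 5/5 = 1
  H: 10/5 = 2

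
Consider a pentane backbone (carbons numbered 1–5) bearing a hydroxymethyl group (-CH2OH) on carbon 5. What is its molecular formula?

C6H14O

Atom tally by fragment:
  CH3 → C:1 H:3
  CH2 → C:1 H:2
  CH2 → C:1 H:2
  CH2 → C:1 H:2
  CH2CH2OH → C:2 H:5 O:1
Element totals:
  C: 6
  H: 14
  O: 1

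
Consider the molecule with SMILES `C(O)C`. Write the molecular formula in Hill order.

Atom tally by fragment:
  HOCH2 → C:1 H:3 O:1
  CH3 → C:1 H:3
Element totals:
  C: 2
  H: 6
  O: 1

C2H6O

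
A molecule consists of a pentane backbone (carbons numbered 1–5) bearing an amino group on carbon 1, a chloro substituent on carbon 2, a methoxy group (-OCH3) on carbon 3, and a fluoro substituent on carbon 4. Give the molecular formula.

Atom tally by fragment:
  H2NCH2 → C:1 H:4 N:1
  CH(Cl) → C:1 H:1 Cl:1
  CH(OCH3) → C:2 H:4 O:1
  CH(F) → C:1 H:1 F:1
  CH3 → C:1 H:3
Element totals:
  C: 6
  H: 13
  Cl: 1
  F: 1
  N: 1
  O: 1

C6H13ClFNO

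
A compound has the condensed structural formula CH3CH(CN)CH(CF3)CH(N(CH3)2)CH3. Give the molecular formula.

Atom tally by fragment:
  CH3 → C:1 H:3
  CH(CN) → C:2 H:1 N:1
  CH(CF3) → C:2 H:1 F:3
  CH(N(CH3)2) → C:3 H:7 N:1
  CH3 → C:1 H:3
Element totals:
  C: 9
  H: 15
  F: 3
  N: 2

C9H15F3N2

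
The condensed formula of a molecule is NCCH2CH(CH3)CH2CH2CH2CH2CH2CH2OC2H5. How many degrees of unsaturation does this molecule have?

Element totals:
  C: 12
  H: 23
  N: 1
  O: 1
Molecular formula: C12H23NO.
DoU = (2C + 2 + N − H − X) / 2 = (2·12 + 2 + 1 − 23 − 0) / 2 = 2.

2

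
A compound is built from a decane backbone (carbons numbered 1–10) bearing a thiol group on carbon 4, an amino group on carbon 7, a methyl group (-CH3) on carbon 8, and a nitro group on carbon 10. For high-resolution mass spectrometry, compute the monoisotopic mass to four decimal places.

Atom tally by fragment:
  CH3 → C:1 H:3
  CH2 → C:1 H:2
  CH2 → C:1 H:2
  CH(SH) → C:1 H:2 S:1
  CH2 → C:1 H:2
  CH2 → C:1 H:2
  CH(NH2) → C:1 H:3 N:1
  CH(CH3) → C:2 H:4
  CH2 → C:1 H:2
  CH2NO2 → C:1 H:2 N:1 O:2
Element totals:
  C: 11
  H: 24
  N: 2
  O: 2
  S: 1
Molecular formula: C11H24N2O2S.
  M = 11(12.0) + 24(1.007825) + 2(14.003074) + 2(15.994915) + 31.972071
    = 132.000000 + 24.187800 + 28.006148 + 31.989830 + 31.972071 = 248.155849

248.1558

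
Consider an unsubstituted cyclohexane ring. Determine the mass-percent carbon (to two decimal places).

85.63%

Atom tally by fragment:
  cyclohexane ring core → C:6 H:12
Element totals:
  C: 6
  H: 12
Molecular formula: C6H12.
Molar mass = 84.162 g/mol.
Mass from C: 6 × 12.011 = 72.066 g/mol.
%C = 72.066 / 84.162 × 100 = 85.63%.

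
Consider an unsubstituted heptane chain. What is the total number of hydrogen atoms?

Atom tally by fragment:
  CH3 → C:1 H:3
  CH2 → C:1 H:2
  CH2 → C:1 H:2
  CH2 → C:1 H:2
  CH2 → C:1 H:2
  CH2 → C:1 H:2
  CH3 → C:1 H:3
Element totals:
  C: 7
  H: 16

16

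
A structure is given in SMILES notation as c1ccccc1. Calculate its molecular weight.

Atom tally by fragment:
  benzene ring core → C:6 H:6
Element totals:
  C: 6
  H: 6
Molecular formula: C6H6.
  M = 6(12.011) + 6(1.008)
    = 72.066 + 6.048 = 78.114

78.11 g/mol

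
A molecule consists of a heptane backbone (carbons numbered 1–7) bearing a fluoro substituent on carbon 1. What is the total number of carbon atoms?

Atom tally by fragment:
  FCH2 → C:1 H:2 F:1
  CH2 → C:1 H:2
  CH2 → C:1 H:2
  CH2 → C:1 H:2
  CH2 → C:1 H:2
  CH2 → C:1 H:2
  CH3 → C:1 H:3
Element totals:
  C: 7
  H: 15
  F: 1

7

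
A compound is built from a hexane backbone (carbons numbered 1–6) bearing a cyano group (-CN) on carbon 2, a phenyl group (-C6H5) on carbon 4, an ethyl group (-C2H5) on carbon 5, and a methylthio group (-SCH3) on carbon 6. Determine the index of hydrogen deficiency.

6

Atom tally by fragment:
  CH3 → C:1 H:3
  CH(CN) → C:2 H:1 N:1
  CH2 → C:1 H:2
  CH(C6H5) → C:7 H:6
  CH(C2H5) → C:3 H:6
  CH2SCH3 → C:2 H:5 S:1
Element totals:
  C: 16
  H: 23
  N: 1
  S: 1
Molecular formula: C16H23NS.
DoU = (2C + 2 + N − H − X) / 2 = (2·16 + 2 + 1 − 23 − 0) / 2 = 6.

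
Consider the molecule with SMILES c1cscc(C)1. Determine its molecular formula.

C5H6S

Atom tally by fragment:
  thiophene ring core → C:4 H:4 S:1
  (− 1 ring H displaced by substituents)
  + CH3 → C:1 H:3
Element totals:
  C: 5
  H: 6
  S: 1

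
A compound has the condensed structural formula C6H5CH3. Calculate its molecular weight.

Atom tally by fragment:
  benzene ring core → C:6 H:6
  (− 1 ring H displaced by substituents)
  + CH3 → C:1 H:3
Element totals:
  C: 7
  H: 8
Molecular formula: C7H8.
  M = 7(12.011) + 8(1.008)
    = 84.077 + 8.064 = 92.141

92.14 g/mol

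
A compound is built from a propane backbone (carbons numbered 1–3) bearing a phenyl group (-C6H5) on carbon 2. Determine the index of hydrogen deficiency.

Atom tally by fragment:
  CH3 → C:1 H:3
  CH(C6H5) → C:7 H:6
  CH3 → C:1 H:3
Element totals:
  C: 9
  H: 12
Molecular formula: C9H12.
DoU = (2C + 2 + N − H − X) / 2 = (2·9 + 2 + 0 − 12 − 0) / 2 = 4.

4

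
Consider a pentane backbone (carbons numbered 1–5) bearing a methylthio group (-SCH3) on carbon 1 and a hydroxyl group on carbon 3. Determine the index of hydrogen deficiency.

0

Atom tally by fragment:
  CH3SCH2 → C:2 H:5 S:1
  CH2 → C:1 H:2
  CH(OH) → C:1 H:2 O:1
  CH2 → C:1 H:2
  CH3 → C:1 H:3
Element totals:
  C: 6
  H: 14
  O: 1
  S: 1
Molecular formula: C6H14OS.
DoU = (2C + 2 + N − H − X) / 2 = (2·6 + 2 + 0 − 14 − 0) / 2 = 0.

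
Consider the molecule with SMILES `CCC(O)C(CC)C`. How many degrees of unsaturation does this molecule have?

Atom tally by fragment:
  CH3 → C:1 H:3
  CH2 → C:1 H:2
  CH(OH) → C:1 H:2 O:1
  CH(C2H5) → C:3 H:6
  CH3 → C:1 H:3
Element totals:
  C: 7
  H: 16
  O: 1
Molecular formula: C7H16O.
DoU = (2C + 2 + N − H − X) / 2 = (2·7 + 2 + 0 − 16 − 0) / 2 = 0.

0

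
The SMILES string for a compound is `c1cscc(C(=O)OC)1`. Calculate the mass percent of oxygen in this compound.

Atom tally by fragment:
  thiophene ring core → C:4 H:4 S:1
  (− 1 ring H displaced by substituents)
  + COOCH3 → C:2 H:3 O:2
Element totals:
  C: 6
  H: 6
  O: 2
  S: 1
Molecular formula: C6H6O2S.
Molar mass = 142.172 g/mol.
Mass from O: 2 × 15.999 = 31.998 g/mol.
%O = 31.998 / 142.172 × 100 = 22.51%.

22.51%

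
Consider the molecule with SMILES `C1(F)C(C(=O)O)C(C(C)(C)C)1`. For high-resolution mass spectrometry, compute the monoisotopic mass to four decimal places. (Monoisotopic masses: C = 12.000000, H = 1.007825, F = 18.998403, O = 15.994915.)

160.0900

Atom tally by fragment:
  cyclopropane ring core → C:3 H:6
  (− 3 ring H displaced by substituents)
  + F → F:1
  + COOH → C:1 H:1 O:2
  + C(CH3)3 → C:4 H:9
Element totals:
  C: 8
  H: 13
  F: 1
  O: 2
Molecular formula: C8H13FO2.
  M = 8(12.0) + 13(1.007825) + 18.998403 + 2(15.994915)
    = 96.000000 + 13.101725 + 18.998403 + 31.989830 = 160.089958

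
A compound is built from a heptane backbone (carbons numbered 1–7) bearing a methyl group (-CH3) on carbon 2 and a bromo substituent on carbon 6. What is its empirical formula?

Atom tally by fragment:
  CH3 → C:1 H:3
  CH(CH3) → C:2 H:4
  CH2 → C:1 H:2
  CH2 → C:1 H:2
  CH2 → C:1 H:2
  CH(Br) → C:1 H:1 Br:1
  CH3 → C:1 H:3
Element totals:
  C: 8
  H: 17
  Br: 1
Molecular formula: C8H17Br.
gcd of subscripts (1, 8, 17) = 1, so the empirical formula equals the molecular formula.

C8H17Br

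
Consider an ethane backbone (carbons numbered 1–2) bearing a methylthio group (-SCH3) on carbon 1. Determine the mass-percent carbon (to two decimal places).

47.31%

Atom tally by fragment:
  CH3SCH2 → C:2 H:5 S:1
  CH3 → C:1 H:3
Element totals:
  C: 3
  H: 8
  S: 1
Molecular formula: C3H8S.
Molar mass = 76.157 g/mol.
Mass from C: 3 × 12.011 = 36.033 g/mol.
%C = 36.033 / 76.157 × 100 = 47.31%.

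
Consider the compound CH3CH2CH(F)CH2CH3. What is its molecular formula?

Element totals:
  C: 5
  H: 11
  F: 1

C5H11F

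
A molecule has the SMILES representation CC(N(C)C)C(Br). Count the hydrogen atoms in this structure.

12

Atom tally by fragment:
  CH3 → C:1 H:3
  CH(N(CH3)2) → C:3 H:7 N:1
  CH2Br → C:1 H:2 Br:1
Element totals:
  C: 5
  H: 12
  Br: 1
  N: 1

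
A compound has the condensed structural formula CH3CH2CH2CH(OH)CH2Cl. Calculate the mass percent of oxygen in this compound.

13.05%

Element totals:
  C: 5
  H: 11
  Cl: 1
  O: 1
Molecular formula: C5H11ClO.
Molar mass = 122.592 g/mol.
Mass from O: 1 × 15.999 = 15.999 g/mol.
%O = 15.999 / 122.592 × 100 = 13.05%.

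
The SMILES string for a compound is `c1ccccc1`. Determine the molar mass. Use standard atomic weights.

78.11 g/mol

Atom tally by fragment:
  benzene ring core → C:6 H:6
Element totals:
  C: 6
  H: 6
Molecular formula: C6H6.
  M = 6(12.011) + 6(1.008)
    = 72.066 + 6.048 = 78.114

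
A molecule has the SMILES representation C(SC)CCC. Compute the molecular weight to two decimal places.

104.21 g/mol

Atom tally by fragment:
  CH3SCH2 → C:2 H:5 S:1
  CH2 → C:1 H:2
  CH2 → C:1 H:2
  CH3 → C:1 H:3
Element totals:
  C: 5
  H: 12
  S: 1
Molecular formula: C5H12S.
  M = 5(12.011) + 12(1.008) + 32.06
    = 60.055 + 12.096 + 32.060 = 104.211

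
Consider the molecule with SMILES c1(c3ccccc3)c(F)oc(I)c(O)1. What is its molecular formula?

Atom tally by fragment:
  furan ring core → C:4 H:4 O:1
  (− 4 ring H displaced by substituents)
  + C6H5 → C:6 H:5
  + F → F:1
  + I → I:1
  + OH → O:1 H:1
Element totals:
  C: 10
  H: 6
  F: 1
  I: 1
  O: 2

C10H6FIO2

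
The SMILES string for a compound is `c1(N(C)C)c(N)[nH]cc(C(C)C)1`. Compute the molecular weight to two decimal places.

Atom tally by fragment:
  pyrrole ring core → C:4 H:5 N:1
  (− 3 ring H displaced by substituents)
  + N(CH3)2 → N:1 C:2 H:6
  + NH2 → N:1 H:2
  + CH(CH3)2 → C:3 H:7
Element totals:
  C: 9
  H: 17
  N: 3
Molecular formula: C9H17N3.
  M = 9(12.011) + 17(1.008) + 3(14.007)
    = 108.099 + 17.136 + 42.021 = 167.256

167.26 g/mol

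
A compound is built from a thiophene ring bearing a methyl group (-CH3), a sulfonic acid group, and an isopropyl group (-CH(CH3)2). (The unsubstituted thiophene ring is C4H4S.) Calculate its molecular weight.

Atom tally by fragment:
  thiophene ring core → C:4 H:4 S:1
  (− 3 ring H displaced by substituents)
  + CH3 → C:1 H:3
  + SO3H → S:1 O:3 H:1
  + CH(CH3)2 → C:3 H:7
Element totals:
  C: 8
  H: 12
  O: 3
  S: 2
Molecular formula: C8H12O3S2.
  M = 8(12.011) + 12(1.008) + 3(15.999) + 2(32.06)
    = 96.088 + 12.096 + 47.997 + 64.120 = 220.301

220.30 g/mol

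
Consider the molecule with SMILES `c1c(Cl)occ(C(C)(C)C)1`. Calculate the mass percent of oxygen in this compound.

10.09%

Atom tally by fragment:
  furan ring core → C:4 H:4 O:1
  (− 2 ring H displaced by substituents)
  + Cl → Cl:1
  + C(CH3)3 → C:4 H:9
Element totals:
  C: 8
  H: 11
  Cl: 1
  O: 1
Molecular formula: C8H11ClO.
Molar mass = 158.625 g/mol.
Mass from O: 1 × 15.999 = 15.999 g/mol.
%O = 15.999 / 158.625 × 100 = 10.09%.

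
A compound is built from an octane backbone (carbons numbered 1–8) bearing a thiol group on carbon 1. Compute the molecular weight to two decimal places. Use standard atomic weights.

146.29 g/mol

Atom tally by fragment:
  HSCH2 → C:1 H:3 S:1
  CH2 → C:1 H:2
  CH2 → C:1 H:2
  CH2 → C:1 H:2
  CH2 → C:1 H:2
  CH2 → C:1 H:2
  CH2 → C:1 H:2
  CH3 → C:1 H:3
Element totals:
  C: 8
  H: 18
  S: 1
Molecular formula: C8H18S.
  M = 8(12.011) + 18(1.008) + 32.06
    = 96.088 + 18.144 + 32.060 = 146.292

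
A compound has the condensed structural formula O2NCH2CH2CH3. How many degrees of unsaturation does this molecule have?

Atom tally by fragment:
  O2NCH2 → C:1 H:2 N:1 O:2
  CH2 → C:1 H:2
  CH3 → C:1 H:3
Element totals:
  C: 3
  H: 7
  N: 1
  O: 2
Molecular formula: C3H7NO2.
DoU = (2C + 2 + N − H − X) / 2 = (2·3 + 2 + 1 − 7 − 0) / 2 = 1.

1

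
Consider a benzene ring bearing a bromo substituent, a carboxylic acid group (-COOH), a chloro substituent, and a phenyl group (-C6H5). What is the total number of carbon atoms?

Atom tally by fragment:
  benzene ring core → C:6 H:6
  (− 4 ring H displaced by substituents)
  + Br → Br:1
  + COOH → C:1 H:1 O:2
  + Cl → Cl:1
  + C6H5 → C:6 H:5
Element totals:
  C: 13
  H: 8
  Br: 1
  Cl: 1
  O: 2

13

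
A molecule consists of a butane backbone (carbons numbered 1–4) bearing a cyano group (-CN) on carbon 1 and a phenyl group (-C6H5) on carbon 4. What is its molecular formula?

C11H13N

Atom tally by fragment:
  NCCH2 → C:2 H:2 N:1
  CH2 → C:1 H:2
  CH2 → C:1 H:2
  CH2C6H5 → C:7 H:7
Element totals:
  C: 11
  H: 13
  N: 1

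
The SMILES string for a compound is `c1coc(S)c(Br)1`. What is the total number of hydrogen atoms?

3

Atom tally by fragment:
  furan ring core → C:4 H:4 O:1
  (− 2 ring H displaced by substituents)
  + SH → S:1 H:1
  + Br → Br:1
Element totals:
  C: 4
  H: 3
  Br: 1
  O: 1
  S: 1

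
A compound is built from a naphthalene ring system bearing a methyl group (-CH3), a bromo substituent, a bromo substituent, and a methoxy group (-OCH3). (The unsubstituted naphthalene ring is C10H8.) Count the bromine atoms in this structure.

2

Atom tally by fragment:
  naphthalene ring system core → C:10 H:8
  (− 4 ring H displaced by substituents)
  + CH3 → C:1 H:3
  + Br → Br:1
  + Br → Br:1
  + OCH3 → C:1 H:3 O:1
Element totals:
  C: 12
  H: 10
  Br: 2
  O: 1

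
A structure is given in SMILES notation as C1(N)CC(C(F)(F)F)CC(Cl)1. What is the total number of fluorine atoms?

3

Atom tally by fragment:
  cyclopentane ring core → C:5 H:10
  (− 3 ring H displaced by substituents)
  + NH2 → N:1 H:2
  + CF3 → C:1 F:3
  + Cl → Cl:1
Element totals:
  C: 6
  H: 9
  Cl: 1
  F: 3
  N: 1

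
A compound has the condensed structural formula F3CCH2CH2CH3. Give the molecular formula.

C4H7F3

Atom tally by fragment:
  F3CCH2 → C:2 H:2 F:3
  CH2 → C:1 H:2
  CH3 → C:1 H:3
Element totals:
  C: 4
  H: 7
  F: 3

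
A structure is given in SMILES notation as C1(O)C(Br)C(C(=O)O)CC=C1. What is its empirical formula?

C7H9BrO3

Atom tally by fragment:
  cyclohexene ring core → C:6 H:10
  (− 3 ring H displaced by substituents)
  + OH → O:1 H:1
  + Br → Br:1
  + COOH → C:1 H:1 O:2
Element totals:
  C: 7
  H: 9
  Br: 1
  O: 3
Molecular formula: C7H9BrO3.
gcd of subscripts (1, 7, 9, 3) = 1, so the empirical formula equals the molecular formula.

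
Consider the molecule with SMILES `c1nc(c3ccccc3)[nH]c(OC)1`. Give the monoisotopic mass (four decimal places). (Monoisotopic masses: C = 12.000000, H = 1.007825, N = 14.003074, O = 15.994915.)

Atom tally by fragment:
  imidazole ring core → C:3 H:4 N:2
  (− 2 ring H displaced by substituents)
  + C6H5 → C:6 H:5
  + OCH3 → C:1 H:3 O:1
Element totals:
  C: 10
  H: 10
  N: 2
  O: 1
Molecular formula: C10H10N2O.
  M = 10(12.0) + 10(1.007825) + 2(14.003074) + 15.994915
    = 120.000000 + 10.078250 + 28.006148 + 15.994915 = 174.079313

174.0793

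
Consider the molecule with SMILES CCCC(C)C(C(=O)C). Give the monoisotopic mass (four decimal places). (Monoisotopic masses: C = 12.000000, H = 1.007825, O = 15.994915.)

Atom tally by fragment:
  CH3 → C:1 H:3
  CH2 → C:1 H:2
  CH2 → C:1 H:2
  CH(CH3) → C:2 H:4
  CH2COCH3 → C:3 H:5 O:1
Element totals:
  C: 8
  H: 16
  O: 1
Molecular formula: C8H16O.
  M = 8(12.0) + 16(1.007825) + 15.994915
    = 96.000000 + 16.125200 + 15.994915 = 128.120115

128.1201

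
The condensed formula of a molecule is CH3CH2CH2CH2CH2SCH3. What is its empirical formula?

Atom tally by fragment:
  CH3 → C:1 H:3
  CH2 → C:1 H:2
  CH2 → C:1 H:2
  CH2 → C:1 H:2
  CH2SCH3 → C:2 H:5 S:1
Element totals:
  C: 6
  H: 14
  S: 1
Molecular formula: C6H14S.
gcd of subscripts (6, 14, 1) = 1, so the empirical formula equals the molecular formula.

C6H14S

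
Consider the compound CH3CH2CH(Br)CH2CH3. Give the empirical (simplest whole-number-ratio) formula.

C5H11Br

Element totals:
  C: 5
  H: 11
  Br: 1
Molecular formula: C5H11Br.
gcd of subscripts (1, 5, 11) = 1, so the empirical formula equals the molecular formula.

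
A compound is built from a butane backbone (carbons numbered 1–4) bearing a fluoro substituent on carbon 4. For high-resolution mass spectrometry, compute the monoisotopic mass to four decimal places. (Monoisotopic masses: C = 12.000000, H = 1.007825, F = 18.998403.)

76.0688

Atom tally by fragment:
  CH3 → C:1 H:3
  CH2 → C:1 H:2
  CH2 → C:1 H:2
  CH2F → C:1 H:2 F:1
Element totals:
  C: 4
  H: 9
  F: 1
Molecular formula: C4H9F.
  M = 4(12.0) + 9(1.007825) + 18.998403
    = 48.000000 + 9.070425 + 18.998403 = 76.068828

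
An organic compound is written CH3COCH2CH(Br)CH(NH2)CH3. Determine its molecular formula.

C6H12BrNO

Atom tally by fragment:
  CH3COCH2 → C:3 H:5 O:1
  CH(Br) → C:1 H:1 Br:1
  CH(NH2) → C:1 H:3 N:1
  CH3 → C:1 H:3
Element totals:
  C: 6
  H: 12
  Br: 1
  N: 1
  O: 1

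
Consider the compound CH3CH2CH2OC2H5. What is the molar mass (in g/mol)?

Atom tally by fragment:
  CH3 → C:1 H:3
  CH2 → C:1 H:2
  CH2OC2H5 → C:3 H:7 O:1
Element totals:
  C: 5
  H: 12
  O: 1
Molecular formula: C5H12O.
  M = 5(12.011) + 12(1.008) + 15.999
    = 60.055 + 12.096 + 15.999 = 88.150

88.15 g/mol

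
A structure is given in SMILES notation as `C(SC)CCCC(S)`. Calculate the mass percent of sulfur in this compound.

Atom tally by fragment:
  CH3SCH2 → C:2 H:5 S:1
  CH2 → C:1 H:2
  CH2 → C:1 H:2
  CH2 → C:1 H:2
  CH2SH → C:1 H:3 S:1
Element totals:
  C: 6
  H: 14
  S: 2
Molecular formula: C6H14S2.
Molar mass = 150.298 g/mol.
Mass from S: 2 × 32.06 = 64.120 g/mol.
%S = 64.120 / 150.298 × 100 = 42.66%.

42.66%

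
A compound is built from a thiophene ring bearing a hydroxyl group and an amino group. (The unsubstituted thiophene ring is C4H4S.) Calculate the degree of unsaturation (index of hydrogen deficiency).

3

Atom tally by fragment:
  thiophene ring core → C:4 H:4 S:1
  (− 2 ring H displaced by substituents)
  + OH → O:1 H:1
  + NH2 → N:1 H:2
Element totals:
  C: 4
  H: 5
  N: 1
  O: 1
  S: 1
Molecular formula: C4H5NOS.
DoU = (2C + 2 + N − H − X) / 2 = (2·4 + 2 + 1 − 5 − 0) / 2 = 3.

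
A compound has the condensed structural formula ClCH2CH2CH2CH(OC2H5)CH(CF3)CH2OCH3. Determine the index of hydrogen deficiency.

0

Atom tally by fragment:
  ClCH2 → C:1 H:2 Cl:1
  CH2 → C:1 H:2
  CH2 → C:1 H:2
  CH(OC2H5) → C:3 H:6 O:1
  CH(CF3) → C:2 H:1 F:3
  CH2OCH3 → C:2 H:5 O:1
Element totals:
  C: 10
  H: 18
  Cl: 1
  F: 3
  O: 2
Molecular formula: C10H18ClF3O2.
DoU = (2C + 2 + N − H − X) / 2 = (2·10 + 2 + 0 − 18 − 4) / 2 = 0.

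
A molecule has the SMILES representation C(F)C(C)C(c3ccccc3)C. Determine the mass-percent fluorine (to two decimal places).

11.43%

Atom tally by fragment:
  FCH2 → C:1 H:2 F:1
  CH(CH3) → C:2 H:4
  CH(C6H5) → C:7 H:6
  CH3 → C:1 H:3
Element totals:
  C: 11
  H: 15
  F: 1
Molecular formula: C11H15F.
Molar mass = 166.239 g/mol.
Mass from F: 1 × 18.998 = 18.998 g/mol.
%F = 18.998 / 166.239 × 100 = 11.43%.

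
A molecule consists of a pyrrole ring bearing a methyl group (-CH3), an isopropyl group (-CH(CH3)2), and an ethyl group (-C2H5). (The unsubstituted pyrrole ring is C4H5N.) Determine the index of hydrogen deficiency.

Atom tally by fragment:
  pyrrole ring core → C:4 H:5 N:1
  (− 3 ring H displaced by substituents)
  + CH3 → C:1 H:3
  + CH(CH3)2 → C:3 H:7
  + C2H5 → C:2 H:5
Element totals:
  C: 10
  H: 17
  N: 1
Molecular formula: C10H17N.
DoU = (2C + 2 + N − H − X) / 2 = (2·10 + 2 + 1 − 17 − 0) / 2 = 3.

3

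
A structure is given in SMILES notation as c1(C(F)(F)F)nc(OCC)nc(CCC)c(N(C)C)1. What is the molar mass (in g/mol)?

277.29 g/mol

Atom tally by fragment:
  pyrimidine ring core → C:4 H:4 N:2
  (− 4 ring H displaced by substituents)
  + CF3 → C:1 F:3
  + OC2H5 → C:2 H:5 O:1
  + CH2CH2CH3 → C:3 H:7
  + N(CH3)2 → N:1 C:2 H:6
Element totals:
  C: 12
  H: 18
  F: 3
  N: 3
  O: 1
Molecular formula: C12H18F3N3O.
  M = 12(12.011) + 18(1.008) + 3(18.998) + 3(14.007) + 15.999
    = 144.132 + 18.144 + 56.994 + 42.021 + 15.999 = 277.290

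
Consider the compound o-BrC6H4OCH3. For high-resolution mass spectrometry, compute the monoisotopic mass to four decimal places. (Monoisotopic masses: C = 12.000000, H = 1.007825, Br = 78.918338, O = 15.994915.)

185.9680

Atom tally by fragment:
  benzene ring core → C:6 H:6
  (− 2 ring H displaced by substituents)
  + Br → Br:1
  + OCH3 → C:1 H:3 O:1
Element totals:
  C: 7
  H: 7
  Br: 1
  O: 1
Molecular formula: C7H7BrO.
  M = 7(12.0) + 7(1.007825) + 78.918338 + 15.994915
    = 84.000000 + 7.054775 + 78.918338 + 15.994915 = 185.968028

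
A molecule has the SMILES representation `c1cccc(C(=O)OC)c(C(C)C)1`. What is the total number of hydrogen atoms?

Atom tally by fragment:
  benzene ring core → C:6 H:6
  (− 2 ring H displaced by substituents)
  + COOCH3 → C:2 H:3 O:2
  + CH(CH3)2 → C:3 H:7
Element totals:
  C: 11
  H: 14
  O: 2

14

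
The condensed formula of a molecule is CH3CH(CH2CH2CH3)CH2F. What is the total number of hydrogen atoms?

13

Atom tally by fragment:
  CH3 → C:1 H:3
  CH(CH2CH2CH3) → C:4 H:8
  CH2F → C:1 H:2 F:1
Element totals:
  C: 6
  H: 13
  F: 1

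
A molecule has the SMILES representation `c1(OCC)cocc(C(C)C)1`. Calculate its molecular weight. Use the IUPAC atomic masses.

154.21 g/mol

Atom tally by fragment:
  furan ring core → C:4 H:4 O:1
  (− 2 ring H displaced by substituents)
  + OC2H5 → C:2 H:5 O:1
  + CH(CH3)2 → C:3 H:7
Element totals:
  C: 9
  H: 14
  O: 2
Molecular formula: C9H14O2.
  M = 9(12.011) + 14(1.008) + 2(15.999)
    = 108.099 + 14.112 + 31.998 = 154.209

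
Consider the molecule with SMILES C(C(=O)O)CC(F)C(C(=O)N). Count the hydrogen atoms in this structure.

Atom tally by fragment:
  HOOCCH2 → C:2 H:3 O:2
  CH2 → C:1 H:2
  CH(F) → C:1 H:1 F:1
  CH2CONH2 → C:2 H:4 O:1 N:1
Element totals:
  C: 6
  H: 10
  F: 1
  N: 1
  O: 3

10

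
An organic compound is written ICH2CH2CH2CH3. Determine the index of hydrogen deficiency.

0

Atom tally by fragment:
  ICH2 → C:1 H:2 I:1
  CH2 → C:1 H:2
  CH2 → C:1 H:2
  CH3 → C:1 H:3
Element totals:
  C: 4
  H: 9
  I: 1
Molecular formula: C4H9I.
DoU = (2C + 2 + N − H − X) / 2 = (2·4 + 2 + 0 − 9 − 1) / 2 = 0.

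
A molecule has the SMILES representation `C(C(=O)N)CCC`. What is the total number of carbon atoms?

5

Atom tally by fragment:
  H2NOCCH2 → C:2 H:4 O:1 N:1
  CH2 → C:1 H:2
  CH2 → C:1 H:2
  CH3 → C:1 H:3
Element totals:
  C: 5
  H: 11
  N: 1
  O: 1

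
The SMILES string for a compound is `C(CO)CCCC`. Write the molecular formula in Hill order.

Atom tally by fragment:
  HOCH2CH2 → C:2 H:5 O:1
  CH2 → C:1 H:2
  CH2 → C:1 H:2
  CH2 → C:1 H:2
  CH3 → C:1 H:3
Element totals:
  C: 6
  H: 14
  O: 1

C6H14O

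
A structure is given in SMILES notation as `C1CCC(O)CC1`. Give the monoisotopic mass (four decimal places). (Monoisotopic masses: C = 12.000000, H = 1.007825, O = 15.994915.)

Atom tally by fragment:
  cyclohexane ring core → C:6 H:12
  (− 1 ring H displaced by substituents)
  + OH → O:1 H:1
Element totals:
  C: 6
  H: 12
  O: 1
Molecular formula: C6H12O.
  M = 6(12.0) + 12(1.007825) + 15.994915
    = 72.000000 + 12.093900 + 15.994915 = 100.088815

100.0888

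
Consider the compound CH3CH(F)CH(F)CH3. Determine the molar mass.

Element totals:
  C: 4
  H: 8
  F: 2
Molecular formula: C4H8F2.
  M = 4(12.011) + 8(1.008) + 2(18.998)
    = 48.044 + 8.064 + 37.996 = 94.104

94.10 g/mol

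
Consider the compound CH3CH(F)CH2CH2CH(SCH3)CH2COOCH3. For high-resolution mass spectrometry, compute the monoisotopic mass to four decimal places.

208.0933

Atom tally by fragment:
  CH3 → C:1 H:3
  CH(F) → C:1 H:1 F:1
  CH2 → C:1 H:2
  CH2 → C:1 H:2
  CH(SCH3) → C:2 H:4 S:1
  CH2COOCH3 → C:3 H:5 O:2
Element totals:
  C: 9
  H: 17
  F: 1
  O: 2
  S: 1
Molecular formula: C9H17FO2S.
  M = 9(12.0) + 17(1.007825) + 18.998403 + 2(15.994915) + 31.972071
    = 108.000000 + 17.133025 + 18.998403 + 31.989830 + 31.972071 = 208.093329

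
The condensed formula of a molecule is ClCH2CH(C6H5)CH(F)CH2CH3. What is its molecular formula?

C11H14ClF

Element totals:
  C: 11
  H: 14
  Cl: 1
  F: 1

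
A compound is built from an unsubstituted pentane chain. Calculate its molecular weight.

72.15 g/mol

Atom tally by fragment:
  CH3 → C:1 H:3
  CH2 → C:1 H:2
  CH2 → C:1 H:2
  CH2 → C:1 H:2
  CH3 → C:1 H:3
Element totals:
  C: 5
  H: 12
Molecular formula: C5H12.
  M = 5(12.011) + 12(1.008)
    = 60.055 + 12.096 = 72.151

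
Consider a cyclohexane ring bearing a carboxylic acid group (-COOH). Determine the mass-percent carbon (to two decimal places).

65.60%

Atom tally by fragment:
  cyclohexane ring core → C:6 H:12
  (− 1 ring H displaced by substituents)
  + COOH → C:1 H:1 O:2
Element totals:
  C: 7
  H: 12
  O: 2
Molecular formula: C7H12O2.
Molar mass = 128.171 g/mol.
Mass from C: 7 × 12.011 = 84.077 g/mol.
%C = 84.077 / 128.171 × 100 = 65.60%.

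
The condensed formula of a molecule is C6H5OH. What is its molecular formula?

C6H6O

Element totals:
  C: 6
  H: 6
  O: 1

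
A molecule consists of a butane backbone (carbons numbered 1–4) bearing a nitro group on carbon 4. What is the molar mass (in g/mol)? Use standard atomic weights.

Atom tally by fragment:
  CH3 → C:1 H:3
  CH2 → C:1 H:2
  CH2 → C:1 H:2
  CH2NO2 → C:1 H:2 N:1 O:2
Element totals:
  C: 4
  H: 9
  N: 1
  O: 2
Molecular formula: C4H9NO2.
  M = 4(12.011) + 9(1.008) + 14.007 + 2(15.999)
    = 48.044 + 9.072 + 14.007 + 31.998 = 103.121

103.12 g/mol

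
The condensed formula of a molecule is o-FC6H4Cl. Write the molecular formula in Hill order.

C6H4ClF

Atom tally by fragment:
  benzene ring core → C:6 H:6
  (− 2 ring H displaced by substituents)
  + F → F:1
  + Cl → Cl:1
Element totals:
  C: 6
  H: 4
  Cl: 1
  F: 1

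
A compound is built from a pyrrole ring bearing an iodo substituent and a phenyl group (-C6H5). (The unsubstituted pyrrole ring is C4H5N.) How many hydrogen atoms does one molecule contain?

Atom tally by fragment:
  pyrrole ring core → C:4 H:5 N:1
  (− 2 ring H displaced by substituents)
  + I → I:1
  + C6H5 → C:6 H:5
Element totals:
  C: 10
  H: 8
  I: 1
  N: 1

8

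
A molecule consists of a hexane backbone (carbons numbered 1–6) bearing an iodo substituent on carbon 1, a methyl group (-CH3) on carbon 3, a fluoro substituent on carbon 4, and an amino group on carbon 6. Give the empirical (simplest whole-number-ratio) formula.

Atom tally by fragment:
  ICH2 → C:1 H:2 I:1
  CH2 → C:1 H:2
  CH(CH3) → C:2 H:4
  CH(F) → C:1 H:1 F:1
  CH2 → C:1 H:2
  CH2NH2 → C:1 H:4 N:1
Element totals:
  C: 7
  H: 15
  F: 1
  I: 1
  N: 1
Molecular formula: C7H15FIN.
gcd of subscripts (7, 1, 15, 1, 1) = 1, so the empirical formula equals the molecular formula.

C7H15FIN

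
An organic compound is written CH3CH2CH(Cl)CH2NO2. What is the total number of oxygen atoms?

Element totals:
  C: 4
  H: 8
  Cl: 1
  N: 1
  O: 2

2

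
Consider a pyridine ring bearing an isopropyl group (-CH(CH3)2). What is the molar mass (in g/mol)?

121.18 g/mol

Atom tally by fragment:
  pyridine ring core → C:5 H:5 N:1
  (− 1 ring H displaced by substituents)
  + CH(CH3)2 → C:3 H:7
Element totals:
  C: 8
  H: 11
  N: 1
Molecular formula: C8H11N.
  M = 8(12.011) + 11(1.008) + 14.007
    = 96.088 + 11.088 + 14.007 = 121.183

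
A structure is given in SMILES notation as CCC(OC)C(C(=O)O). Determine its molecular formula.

C6H12O3

Atom tally by fragment:
  CH3 → C:1 H:3
  CH2 → C:1 H:2
  CH(OCH3) → C:2 H:4 O:1
  CH2COOH → C:2 H:3 O:2
Element totals:
  C: 6
  H: 12
  O: 3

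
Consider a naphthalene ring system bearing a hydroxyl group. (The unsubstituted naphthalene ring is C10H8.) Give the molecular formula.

C10H8O

Atom tally by fragment:
  naphthalene ring system core → C:10 H:8
  (− 1 ring H displaced by substituents)
  + OH → O:1 H:1
Element totals:
  C: 10
  H: 8
  O: 1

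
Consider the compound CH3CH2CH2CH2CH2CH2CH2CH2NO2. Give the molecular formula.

C8H17NO2

Atom tally by fragment:
  CH3 → C:1 H:3
  CH2 → C:1 H:2
  CH2 → C:1 H:2
  CH2 → C:1 H:2
  CH2 → C:1 H:2
  CH2 → C:1 H:2
  CH2 → C:1 H:2
  CH2NO2 → C:1 H:2 N:1 O:2
Element totals:
  C: 8
  H: 17
  N: 1
  O: 2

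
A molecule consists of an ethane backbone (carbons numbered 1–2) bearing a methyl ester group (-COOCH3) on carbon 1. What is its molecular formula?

C4H8O2

Atom tally by fragment:
  CH3OOCCH2 → C:3 H:5 O:2
  CH3 → C:1 H:3
Element totals:
  C: 4
  H: 8
  O: 2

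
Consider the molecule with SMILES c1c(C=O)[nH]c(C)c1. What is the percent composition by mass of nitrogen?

Atom tally by fragment:
  pyrrole ring core → C:4 H:5 N:1
  (− 2 ring H displaced by substituents)
  + CHO → C:1 H:1 O:1
  + CH3 → C:1 H:3
Element totals:
  C: 6
  H: 7
  N: 1
  O: 1
Molecular formula: C6H7NO.
Molar mass = 109.128 g/mol.
Mass from N: 1 × 14.007 = 14.007 g/mol.
%N = 14.007 / 109.128 × 100 = 12.84%.

12.84%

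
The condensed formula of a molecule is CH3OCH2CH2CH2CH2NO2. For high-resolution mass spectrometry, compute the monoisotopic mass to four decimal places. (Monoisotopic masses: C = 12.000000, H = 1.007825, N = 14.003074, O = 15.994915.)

Element totals:
  C: 5
  H: 11
  N: 1
  O: 3
Molecular formula: C5H11NO3.
  M = 5(12.0) + 11(1.007825) + 14.003074 + 3(15.994915)
    = 60.000000 + 11.086075 + 14.003074 + 47.984745 = 133.073894

133.0739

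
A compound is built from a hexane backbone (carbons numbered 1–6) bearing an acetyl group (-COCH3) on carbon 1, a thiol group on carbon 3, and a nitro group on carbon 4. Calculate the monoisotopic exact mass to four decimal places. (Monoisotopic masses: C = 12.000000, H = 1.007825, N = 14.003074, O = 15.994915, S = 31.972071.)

205.0773

Atom tally by fragment:
  CH3COCH2 → C:3 H:5 O:1
  CH2 → C:1 H:2
  CH(SH) → C:1 H:2 S:1
  CH(NO2) → C:1 H:1 N:1 O:2
  CH2 → C:1 H:2
  CH3 → C:1 H:3
Element totals:
  C: 8
  H: 15
  N: 1
  O: 3
  S: 1
Molecular formula: C8H15NO3S.
  M = 8(12.0) + 15(1.007825) + 14.003074 + 3(15.994915) + 31.972071
    = 96.000000 + 15.117375 + 14.003074 + 47.984745 + 31.972071 = 205.077265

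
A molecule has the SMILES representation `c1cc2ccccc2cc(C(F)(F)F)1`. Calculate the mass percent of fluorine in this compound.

29.05%

Atom tally by fragment:
  naphthalene ring system core → C:10 H:8
  (− 1 ring H displaced by substituents)
  + CF3 → C:1 F:3
Element totals:
  C: 11
  H: 7
  F: 3
Molecular formula: C11H7F3.
Molar mass = 196.171 g/mol.
Mass from F: 3 × 18.998 = 56.994 g/mol.
%F = 56.994 / 196.171 × 100 = 29.05%.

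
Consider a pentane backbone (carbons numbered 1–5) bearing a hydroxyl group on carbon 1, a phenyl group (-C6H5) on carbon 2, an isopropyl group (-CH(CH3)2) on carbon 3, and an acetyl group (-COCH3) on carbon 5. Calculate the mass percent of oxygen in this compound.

Atom tally by fragment:
  HOCH2 → C:1 H:3 O:1
  CH(C6H5) → C:7 H:6
  CH(CH(CH3)2) → C:4 H:8
  CH2 → C:1 H:2
  CH2COCH3 → C:3 H:5 O:1
Element totals:
  C: 16
  H: 24
  O: 2
Molecular formula: C16H24O2.
Molar mass = 248.366 g/mol.
Mass from O: 2 × 15.999 = 31.998 g/mol.
%O = 31.998 / 248.366 × 100 = 12.88%.

12.88%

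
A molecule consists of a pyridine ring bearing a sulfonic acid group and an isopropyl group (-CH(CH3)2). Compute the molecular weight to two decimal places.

201.24 g/mol

Atom tally by fragment:
  pyridine ring core → C:5 H:5 N:1
  (− 2 ring H displaced by substituents)
  + SO3H → S:1 O:3 H:1
  + CH(CH3)2 → C:3 H:7
Element totals:
  C: 8
  H: 11
  N: 1
  O: 3
  S: 1
Molecular formula: C8H11NO3S.
  M = 8(12.011) + 11(1.008) + 14.007 + 3(15.999) + 32.06
    = 96.088 + 11.088 + 14.007 + 47.997 + 32.060 = 201.240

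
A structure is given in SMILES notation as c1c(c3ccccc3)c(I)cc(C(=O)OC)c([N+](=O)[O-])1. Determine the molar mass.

383.14 g/mol

Atom tally by fragment:
  benzene ring core → C:6 H:6
  (− 4 ring H displaced by substituents)
  + C6H5 → C:6 H:5
  + I → I:1
  + COOCH3 → C:2 H:3 O:2
  + NO2 → N:1 O:2
Element totals:
  C: 14
  H: 10
  I: 1
  N: 1
  O: 4
Molecular formula: C14H10INO4.
  M = 14(12.011) + 10(1.008) + 126.904 + 14.007 + 4(15.999)
    = 168.154 + 10.080 + 126.904 + 14.007 + 63.996 = 383.141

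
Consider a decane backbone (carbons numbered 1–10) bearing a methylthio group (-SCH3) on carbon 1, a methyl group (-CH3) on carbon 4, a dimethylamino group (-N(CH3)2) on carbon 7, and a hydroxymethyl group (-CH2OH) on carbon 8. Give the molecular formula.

C15H33NOS

Atom tally by fragment:
  CH3SCH2 → C:2 H:5 S:1
  CH2 → C:1 H:2
  CH2 → C:1 H:2
  CH(CH3) → C:2 H:4
  CH2 → C:1 H:2
  CH2 → C:1 H:2
  CH(N(CH3)2) → C:3 H:7 N:1
  CH(CH2OH) → C:2 H:4 O:1
  CH2 → C:1 H:2
  CH3 → C:1 H:3
Element totals:
  C: 15
  H: 33
  N: 1
  O: 1
  S: 1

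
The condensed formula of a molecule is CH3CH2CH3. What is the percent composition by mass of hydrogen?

Atom tally by fragment:
  CH3 → C:1 H:3
  CH2 → C:1 H:2
  CH3 → C:1 H:3
Element totals:
  C: 3
  H: 8
Molecular formula: C3H8.
Molar mass = 44.097 g/mol.
Mass from H: 8 × 1.008 = 8.064 g/mol.
%H = 8.064 / 44.097 × 100 = 18.29%.

18.29%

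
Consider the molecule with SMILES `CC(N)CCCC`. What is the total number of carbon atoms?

Atom tally by fragment:
  CH3 → C:1 H:3
  CH(NH2) → C:1 H:3 N:1
  CH2 → C:1 H:2
  CH2 → C:1 H:2
  CH2 → C:1 H:2
  CH3 → C:1 H:3
Element totals:
  C: 6
  H: 15
  N: 1

6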